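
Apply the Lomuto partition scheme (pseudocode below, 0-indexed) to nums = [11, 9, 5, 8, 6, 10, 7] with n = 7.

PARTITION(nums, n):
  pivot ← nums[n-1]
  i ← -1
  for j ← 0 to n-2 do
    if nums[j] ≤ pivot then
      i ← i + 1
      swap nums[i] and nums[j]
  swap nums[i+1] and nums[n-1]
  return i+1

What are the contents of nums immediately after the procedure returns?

pivot = nums[6] = 7; i = -1
j=0: nums[0]=11 > 7 → no swap
j=1: nums[1]=9 > 7 → no swap
j=2: nums[2]=5 ≤ 7 → i=0, swap nums[0],nums[2] → [5, 9, 11, 8, 6, 10, 7]
j=3: nums[3]=8 > 7 → no swap
j=4: nums[4]=6 ≤ 7 → i=1, swap nums[1],nums[4] → [5, 6, 11, 8, 9, 10, 7]
j=5: nums[5]=10 > 7 → no swap
final swap nums[2],nums[6] → [5, 6, 7, 8, 9, 10, 11]; return 2

[5, 6, 7, 8, 9, 10, 11]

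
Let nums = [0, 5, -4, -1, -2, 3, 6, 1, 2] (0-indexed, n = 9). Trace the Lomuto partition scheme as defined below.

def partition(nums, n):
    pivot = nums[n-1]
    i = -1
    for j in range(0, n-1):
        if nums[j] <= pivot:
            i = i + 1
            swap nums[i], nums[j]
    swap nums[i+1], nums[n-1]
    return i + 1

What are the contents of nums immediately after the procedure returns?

pivot=2, i=-1
j=0: 0≤2, i=0, swap(0,0) ⇒ [0, 5, -4, -1, -2, 3, 6, 1, 2]
j=1: 5>2, skip
j=2: -4≤2, i=1, swap(1,2) ⇒ [0, -4, 5, -1, -2, 3, 6, 1, 2]
j=3: -1≤2, i=2, swap(2,3) ⇒ [0, -4, -1, 5, -2, 3, 6, 1, 2]
j=4: -2≤2, i=3, swap(3,4) ⇒ [0, -4, -1, -2, 5, 3, 6, 1, 2]
j=5: 3>2, skip
j=6: 6>2, skip
j=7: 1≤2, i=4, swap(4,7) ⇒ [0, -4, -1, -2, 1, 3, 6, 5, 2]
swap(5,8) ⇒ [0, -4, -1, -2, 1, 2, 6, 5, 3]; return 5

[0, -4, -1, -2, 1, 2, 6, 5, 3]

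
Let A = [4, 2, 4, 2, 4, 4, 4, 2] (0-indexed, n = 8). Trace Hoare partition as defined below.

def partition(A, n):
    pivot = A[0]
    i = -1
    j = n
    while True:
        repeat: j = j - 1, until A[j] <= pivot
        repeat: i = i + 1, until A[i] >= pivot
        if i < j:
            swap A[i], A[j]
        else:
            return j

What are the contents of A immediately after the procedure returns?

[2, 2, 4, 2, 4, 4, 4, 4]

pivot = A[0] = 4; i = -1, j = 8
j→7 (A[7]=2≤4), i→0 (A[0]=4≥4); i<j, swap → [2, 2, 4, 2, 4, 4, 4, 4]
j→6 (A[6]=4≤4), i→2 (A[2]=4≥4); i<j, swap → [2, 2, 4, 2, 4, 4, 4, 4]
j→5 (A[5]=4≤4), i→4 (A[4]=4≥4); i<j, swap → [2, 2, 4, 2, 4, 4, 4, 4]
j→4, i→5; i≥j, return j=4. A = [2, 2, 4, 2, 4, 4, 4, 4]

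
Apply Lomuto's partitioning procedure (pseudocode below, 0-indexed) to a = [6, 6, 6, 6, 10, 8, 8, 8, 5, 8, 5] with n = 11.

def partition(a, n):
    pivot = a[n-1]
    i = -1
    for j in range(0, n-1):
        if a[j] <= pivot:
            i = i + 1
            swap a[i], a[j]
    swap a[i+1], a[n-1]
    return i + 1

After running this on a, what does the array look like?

pivot = a[10] = 5; i = -1
j=0: a[0]=6 > 5 → no swap
j=1: a[1]=6 > 5 → no swap
j=2: a[2]=6 > 5 → no swap
j=3: a[3]=6 > 5 → no swap
j=4: a[4]=10 > 5 → no swap
j=5: a[5]=8 > 5 → no swap
j=6: a[6]=8 > 5 → no swap
j=7: a[7]=8 > 5 → no swap
j=8: a[8]=5 ≤ 5 → i=0, swap a[0],a[8] → [5, 6, 6, 6, 10, 8, 8, 8, 6, 8, 5]
j=9: a[9]=8 > 5 → no swap
final swap a[1],a[10] → [5, 5, 6, 6, 10, 8, 8, 8, 6, 8, 6]; return 1

[5, 5, 6, 6, 10, 8, 8, 8, 6, 8, 6]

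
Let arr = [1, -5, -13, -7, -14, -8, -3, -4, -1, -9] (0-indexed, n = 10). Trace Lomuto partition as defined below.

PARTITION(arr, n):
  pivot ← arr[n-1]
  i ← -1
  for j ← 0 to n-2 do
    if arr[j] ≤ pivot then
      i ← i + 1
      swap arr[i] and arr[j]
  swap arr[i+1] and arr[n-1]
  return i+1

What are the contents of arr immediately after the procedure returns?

[-13, -14, -9, -7, -5, -8, -3, -4, -1, 1]

pivot = arr[9] = -9; i = -1
j=0: arr[0]=1 > -9 → no swap
j=1: arr[1]=-5 > -9 → no swap
j=2: arr[2]=-13 ≤ -9 → i=0, swap arr[0],arr[2] → [-13, -5, 1, -7, -14, -8, -3, -4, -1, -9]
j=3: arr[3]=-7 > -9 → no swap
j=4: arr[4]=-14 ≤ -9 → i=1, swap arr[1],arr[4] → [-13, -14, 1, -7, -5, -8, -3, -4, -1, -9]
j=5: arr[5]=-8 > -9 → no swap
j=6: arr[6]=-3 > -9 → no swap
j=7: arr[7]=-4 > -9 → no swap
j=8: arr[8]=-1 > -9 → no swap
final swap arr[2],arr[9] → [-13, -14, -9, -7, -5, -8, -3, -4, -1, 1]; return 2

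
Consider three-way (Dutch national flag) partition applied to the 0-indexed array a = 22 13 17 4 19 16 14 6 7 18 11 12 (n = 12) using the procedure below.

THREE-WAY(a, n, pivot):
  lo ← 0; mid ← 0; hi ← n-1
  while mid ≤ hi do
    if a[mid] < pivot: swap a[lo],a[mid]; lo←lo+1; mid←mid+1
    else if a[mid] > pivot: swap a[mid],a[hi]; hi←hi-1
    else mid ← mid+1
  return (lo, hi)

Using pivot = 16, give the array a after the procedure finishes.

lo=0 mid=0 hi=11
22>16: swap(0,11), hi=10 ⇒ 12 13 17 4 19 16 14 6 7 18 11 22
12<16: swap(0,0), lo=1 mid=1 ⇒ 12 13 17 4 19 16 14 6 7 18 11 22
13<16: swap(1,1), lo=2 mid=2 ⇒ 12 13 17 4 19 16 14 6 7 18 11 22
17>16: swap(2,10), hi=9 ⇒ 12 13 11 4 19 16 14 6 7 18 17 22
11<16: swap(2,2), lo=3 mid=3 ⇒ 12 13 11 4 19 16 14 6 7 18 17 22
4<16: swap(3,3), lo=4 mid=4 ⇒ 12 13 11 4 19 16 14 6 7 18 17 22
19>16: swap(4,9), hi=8 ⇒ 12 13 11 4 18 16 14 6 7 19 17 22
18>16: swap(4,8), hi=7 ⇒ 12 13 11 4 7 16 14 6 18 19 17 22
7<16: swap(4,4), lo=5 mid=5 ⇒ 12 13 11 4 7 16 14 6 18 19 17 22
16=16: mid=6
14<16: swap(5,6), lo=6 mid=7 ⇒ 12 13 11 4 7 14 16 6 18 19 17 22
6<16: swap(6,7), lo=7 mid=8 ⇒ 12 13 11 4 7 14 6 16 18 19 17 22
done. lo=7 hi=7; a=12 13 11 4 7 14 6 16 18 19 17 22

12 13 11 4 7 14 6 16 18 19 17 22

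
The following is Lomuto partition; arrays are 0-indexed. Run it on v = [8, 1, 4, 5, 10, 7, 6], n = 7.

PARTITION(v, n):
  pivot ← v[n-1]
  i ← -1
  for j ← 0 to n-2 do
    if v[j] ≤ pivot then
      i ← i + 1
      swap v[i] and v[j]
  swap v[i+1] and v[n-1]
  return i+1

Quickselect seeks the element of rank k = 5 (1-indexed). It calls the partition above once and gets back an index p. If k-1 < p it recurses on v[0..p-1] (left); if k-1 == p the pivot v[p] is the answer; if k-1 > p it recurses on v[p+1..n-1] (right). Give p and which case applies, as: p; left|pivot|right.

3; right

pivot = v[6] = 6; i = -1
j=0: v[0]=8 > 6 → no swap
j=1: v[1]=1 ≤ 6 → i=0, swap v[0],v[1] → [1, 8, 4, 5, 10, 7, 6]
j=2: v[2]=4 ≤ 6 → i=1, swap v[1],v[2] → [1, 4, 8, 5, 10, 7, 6]
j=3: v[3]=5 ≤ 6 → i=2, swap v[2],v[3] → [1, 4, 5, 8, 10, 7, 6]
j=4: v[4]=10 > 6 → no swap
j=5: v[5]=7 > 6 → no swap
final swap v[3],v[6] → [1, 4, 5, 6, 10, 7, 8]; return 3
p = 3; k-1 = 4 > 3 ⇒ right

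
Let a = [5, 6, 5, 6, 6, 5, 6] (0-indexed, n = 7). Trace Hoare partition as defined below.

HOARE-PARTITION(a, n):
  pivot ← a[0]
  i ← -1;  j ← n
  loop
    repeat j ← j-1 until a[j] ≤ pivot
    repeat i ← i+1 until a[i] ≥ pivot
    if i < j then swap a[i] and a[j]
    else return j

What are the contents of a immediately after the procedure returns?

[5, 5, 6, 6, 6, 5, 6]

pivot = a[0] = 5; i = -1, j = 7
j→5 (a[5]=5≤5), i→0 (a[0]=5≥5); i<j, swap → [5, 6, 5, 6, 6, 5, 6]
j→2 (a[2]=5≤5), i→1 (a[1]=6≥5); i<j, swap → [5, 5, 6, 6, 6, 5, 6]
j→1, i→2; i≥j, return j=1. a = [5, 5, 6, 6, 6, 5, 6]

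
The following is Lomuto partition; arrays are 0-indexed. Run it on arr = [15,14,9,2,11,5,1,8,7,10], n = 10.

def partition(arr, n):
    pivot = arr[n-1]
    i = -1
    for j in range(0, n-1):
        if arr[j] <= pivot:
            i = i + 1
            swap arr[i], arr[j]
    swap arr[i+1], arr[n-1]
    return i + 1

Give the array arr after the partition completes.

pivot = arr[9] = 10; i = -1
j=0: arr[0]=15 > 10 → no swap
j=1: arr[1]=14 > 10 → no swap
j=2: arr[2]=9 ≤ 10 → i=0, swap arr[0],arr[2] → [9,14,15,2,11,5,1,8,7,10]
j=3: arr[3]=2 ≤ 10 → i=1, swap arr[1],arr[3] → [9,2,15,14,11,5,1,8,7,10]
j=4: arr[4]=11 > 10 → no swap
j=5: arr[5]=5 ≤ 10 → i=2, swap arr[2],arr[5] → [9,2,5,14,11,15,1,8,7,10]
j=6: arr[6]=1 ≤ 10 → i=3, swap arr[3],arr[6] → [9,2,5,1,11,15,14,8,7,10]
j=7: arr[7]=8 ≤ 10 → i=4, swap arr[4],arr[7] → [9,2,5,1,8,15,14,11,7,10]
j=8: arr[8]=7 ≤ 10 → i=5, swap arr[5],arr[8] → [9,2,5,1,8,7,14,11,15,10]
final swap arr[6],arr[9] → [9,2,5,1,8,7,10,11,15,14]; return 6

[9,2,5,1,8,7,10,11,15,14]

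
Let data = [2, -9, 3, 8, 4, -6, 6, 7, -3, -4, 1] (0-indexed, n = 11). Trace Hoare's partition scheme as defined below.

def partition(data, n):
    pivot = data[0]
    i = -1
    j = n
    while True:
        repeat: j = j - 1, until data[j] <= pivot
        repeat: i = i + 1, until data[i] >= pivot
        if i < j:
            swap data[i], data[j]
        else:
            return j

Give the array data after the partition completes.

pivot = data[0] = 2; i = -1, j = 11
j→10 (data[10]=1≤2), i→0 (data[0]=2≥2); i<j, swap → [1, -9, 3, 8, 4, -6, 6, 7, -3, -4, 2]
j→9 (data[9]=-4≤2), i→2 (data[2]=3≥2); i<j, swap → [1, -9, -4, 8, 4, -6, 6, 7, -3, 3, 2]
j→8 (data[8]=-3≤2), i→3 (data[3]=8≥2); i<j, swap → [1, -9, -4, -3, 4, -6, 6, 7, 8, 3, 2]
j→5 (data[5]=-6≤2), i→4 (data[4]=4≥2); i<j, swap → [1, -9, -4, -3, -6, 4, 6, 7, 8, 3, 2]
j→4, i→5; i≥j, return j=4. data = [1, -9, -4, -3, -6, 4, 6, 7, 8, 3, 2]

[1, -9, -4, -3, -6, 4, 6, 7, 8, 3, 2]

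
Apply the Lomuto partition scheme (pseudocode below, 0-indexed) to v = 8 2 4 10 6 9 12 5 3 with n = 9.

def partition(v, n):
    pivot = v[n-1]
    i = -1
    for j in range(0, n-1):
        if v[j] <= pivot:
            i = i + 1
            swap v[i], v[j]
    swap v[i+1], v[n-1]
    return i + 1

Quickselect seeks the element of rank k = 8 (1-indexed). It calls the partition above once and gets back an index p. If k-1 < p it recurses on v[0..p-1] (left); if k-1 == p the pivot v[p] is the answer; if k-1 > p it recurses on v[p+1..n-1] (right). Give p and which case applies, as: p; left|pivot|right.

1; right

pivot = v[8] = 3; i = -1
j=0: v[0]=8 > 3 → no swap
j=1: v[1]=2 ≤ 3 → i=0, swap v[0],v[1] → 2 8 4 10 6 9 12 5 3
j=2: v[2]=4 > 3 → no swap
j=3: v[3]=10 > 3 → no swap
j=4: v[4]=6 > 3 → no swap
j=5: v[5]=9 > 3 → no swap
j=6: v[6]=12 > 3 → no swap
j=7: v[7]=5 > 3 → no swap
final swap v[1],v[8] → 2 3 4 10 6 9 12 5 8; return 1
p = 1; k-1 = 7 > 1 ⇒ right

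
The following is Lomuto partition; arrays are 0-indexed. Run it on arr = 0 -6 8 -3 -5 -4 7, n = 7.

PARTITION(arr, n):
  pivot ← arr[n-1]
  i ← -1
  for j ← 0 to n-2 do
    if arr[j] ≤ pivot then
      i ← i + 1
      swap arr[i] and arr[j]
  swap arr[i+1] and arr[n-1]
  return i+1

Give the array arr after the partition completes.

0 -6 -3 -5 -4 7 8

pivot=7, i=-1
j=0: 0≤7, i=0, swap(0,0) ⇒ 0 -6 8 -3 -5 -4 7
j=1: -6≤7, i=1, swap(1,1) ⇒ 0 -6 8 -3 -5 -4 7
j=2: 8>7, skip
j=3: -3≤7, i=2, swap(2,3) ⇒ 0 -6 -3 8 -5 -4 7
j=4: -5≤7, i=3, swap(3,4) ⇒ 0 -6 -3 -5 8 -4 7
j=5: -4≤7, i=4, swap(4,5) ⇒ 0 -6 -3 -5 -4 8 7
swap(5,6) ⇒ 0 -6 -3 -5 -4 7 8; return 5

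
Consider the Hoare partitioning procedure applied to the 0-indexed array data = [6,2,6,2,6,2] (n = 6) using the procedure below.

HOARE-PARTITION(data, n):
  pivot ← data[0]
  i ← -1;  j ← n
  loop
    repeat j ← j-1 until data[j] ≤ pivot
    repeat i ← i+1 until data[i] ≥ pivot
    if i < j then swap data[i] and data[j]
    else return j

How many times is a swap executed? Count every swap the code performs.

2

pivot = data[0] = 6; i = -1, j = 6
j→5 (data[5]=2≤6), i→0 (data[0]=6≥6); i<j, swap → [2,2,6,2,6,6]
j→4 (data[4]=6≤6), i→2 (data[2]=6≥6); i<j, swap → [2,2,6,2,6,6]
j→3, i→4; i≥j, return j=3. data = [2,2,6,2,6,6]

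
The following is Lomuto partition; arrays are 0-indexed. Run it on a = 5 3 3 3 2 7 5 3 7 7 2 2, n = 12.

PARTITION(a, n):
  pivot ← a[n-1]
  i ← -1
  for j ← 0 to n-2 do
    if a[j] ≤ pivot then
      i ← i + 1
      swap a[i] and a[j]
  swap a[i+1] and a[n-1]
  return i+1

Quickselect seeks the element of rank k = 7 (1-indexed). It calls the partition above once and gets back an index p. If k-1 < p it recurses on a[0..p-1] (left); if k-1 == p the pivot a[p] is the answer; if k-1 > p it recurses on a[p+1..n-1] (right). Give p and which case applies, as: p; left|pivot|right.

2; right

pivot=2, i=-1
j=0: 5>2, skip
j=1: 3>2, skip
j=2: 3>2, skip
j=3: 3>2, skip
j=4: 2≤2, i=0, swap(0,4) ⇒ 2 3 3 3 5 7 5 3 7 7 2 2
j=5: 7>2, skip
j=6: 5>2, skip
j=7: 3>2, skip
j=8: 7>2, skip
j=9: 7>2, skip
j=10: 2≤2, i=1, swap(1,10) ⇒ 2 2 3 3 5 7 5 3 7 7 3 2
swap(2,11) ⇒ 2 2 2 3 5 7 5 3 7 7 3 3; return 2
p = 2; k-1 = 6 > 2 ⇒ right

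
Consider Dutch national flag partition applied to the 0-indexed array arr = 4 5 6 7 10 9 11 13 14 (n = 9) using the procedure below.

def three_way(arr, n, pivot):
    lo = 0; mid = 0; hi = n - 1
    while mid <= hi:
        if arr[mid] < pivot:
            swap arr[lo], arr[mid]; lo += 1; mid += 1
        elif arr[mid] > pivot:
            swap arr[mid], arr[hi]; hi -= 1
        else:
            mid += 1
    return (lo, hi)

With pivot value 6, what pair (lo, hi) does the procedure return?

pivot = 6; lo=0, mid=0, hi=8
arr[mid]=4<6: swap arr[0],arr[0]; lo=1,mid=1 → 4 5 6 7 10 9 11 13 14
arr[mid]=5<6: swap arr[1],arr[1]; lo=2,mid=2 → 4 5 6 7 10 9 11 13 14
arr[mid]=6=6: mid=3
arr[mid]=7>6: swap arr[3],arr[8]; hi=7 → 4 5 6 14 10 9 11 13 7
arr[mid]=14>6: swap arr[3],arr[7]; hi=6 → 4 5 6 13 10 9 11 14 7
arr[mid]=13>6: swap arr[3],arr[6]; hi=5 → 4 5 6 11 10 9 13 14 7
arr[mid]=11>6: swap arr[3],arr[5]; hi=4 → 4 5 6 9 10 11 13 14 7
arr[mid]=9>6: swap arr[3],arr[4]; hi=3 → 4 5 6 10 9 11 13 14 7
arr[mid]=10>6: swap arr[3],arr[3]; hi=2 → 4 5 6 10 9 11 13 14 7
end: lo=2, hi=2; arr = 4 5 6 10 9 11 13 14 7

(2, 2)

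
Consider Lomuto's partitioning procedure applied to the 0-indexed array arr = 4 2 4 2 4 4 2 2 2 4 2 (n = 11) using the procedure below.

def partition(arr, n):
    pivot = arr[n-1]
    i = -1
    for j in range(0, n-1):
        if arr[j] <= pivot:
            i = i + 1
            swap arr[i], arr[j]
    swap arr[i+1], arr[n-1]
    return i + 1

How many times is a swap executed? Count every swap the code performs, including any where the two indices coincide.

6

pivot = arr[10] = 2; i = -1
j=0: arr[0]=4 > 2 → no swap
j=1: arr[1]=2 ≤ 2 → i=0, swap arr[0],arr[1] → 2 4 4 2 4 4 2 2 2 4 2
j=2: arr[2]=4 > 2 → no swap
j=3: arr[3]=2 ≤ 2 → i=1, swap arr[1],arr[3] → 2 2 4 4 4 4 2 2 2 4 2
j=4: arr[4]=4 > 2 → no swap
j=5: arr[5]=4 > 2 → no swap
j=6: arr[6]=2 ≤ 2 → i=2, swap arr[2],arr[6] → 2 2 2 4 4 4 4 2 2 4 2
j=7: arr[7]=2 ≤ 2 → i=3, swap arr[3],arr[7] → 2 2 2 2 4 4 4 4 2 4 2
j=8: arr[8]=2 ≤ 2 → i=4, swap arr[4],arr[8] → 2 2 2 2 2 4 4 4 4 4 2
j=9: arr[9]=4 > 2 → no swap
final swap arr[5],arr[10] → 2 2 2 2 2 2 4 4 4 4 4; return 5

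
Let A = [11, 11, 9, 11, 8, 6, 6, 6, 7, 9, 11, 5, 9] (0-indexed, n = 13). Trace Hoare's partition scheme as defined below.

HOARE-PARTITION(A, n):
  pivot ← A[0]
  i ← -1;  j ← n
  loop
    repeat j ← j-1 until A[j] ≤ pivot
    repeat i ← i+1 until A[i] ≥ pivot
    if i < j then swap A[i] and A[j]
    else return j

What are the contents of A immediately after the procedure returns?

pivot = A[0] = 11; i = -1, j = 13
j→12 (A[12]=9≤11), i→0 (A[0]=11≥11); i<j, swap → [9, 11, 9, 11, 8, 6, 6, 6, 7, 9, 11, 5, 11]
j→11 (A[11]=5≤11), i→1 (A[1]=11≥11); i<j, swap → [9, 5, 9, 11, 8, 6, 6, 6, 7, 9, 11, 11, 11]
j→10 (A[10]=11≤11), i→3 (A[3]=11≥11); i<j, swap → [9, 5, 9, 11, 8, 6, 6, 6, 7, 9, 11, 11, 11]
j→9, i→10; i≥j, return j=9. A = [9, 5, 9, 11, 8, 6, 6, 6, 7, 9, 11, 11, 11]

[9, 5, 9, 11, 8, 6, 6, 6, 7, 9, 11, 11, 11]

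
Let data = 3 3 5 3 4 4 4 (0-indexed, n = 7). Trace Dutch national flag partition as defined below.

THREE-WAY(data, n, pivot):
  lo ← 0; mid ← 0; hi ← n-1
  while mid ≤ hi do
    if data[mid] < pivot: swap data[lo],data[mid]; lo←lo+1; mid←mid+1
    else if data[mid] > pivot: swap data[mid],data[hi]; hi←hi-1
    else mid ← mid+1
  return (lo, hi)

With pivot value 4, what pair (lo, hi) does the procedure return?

pivot = 4; lo=0, mid=0, hi=6
data[mid]=3<4: swap data[0],data[0]; lo=1,mid=1 → 3 3 5 3 4 4 4
data[mid]=3<4: swap data[1],data[1]; lo=2,mid=2 → 3 3 5 3 4 4 4
data[mid]=5>4: swap data[2],data[6]; hi=5 → 3 3 4 3 4 4 5
data[mid]=4=4: mid=3
data[mid]=3<4: swap data[2],data[3]; lo=3,mid=4 → 3 3 3 4 4 4 5
data[mid]=4=4: mid=5
data[mid]=4=4: mid=6
end: lo=3, hi=5; data = 3 3 3 4 4 4 5

(3, 5)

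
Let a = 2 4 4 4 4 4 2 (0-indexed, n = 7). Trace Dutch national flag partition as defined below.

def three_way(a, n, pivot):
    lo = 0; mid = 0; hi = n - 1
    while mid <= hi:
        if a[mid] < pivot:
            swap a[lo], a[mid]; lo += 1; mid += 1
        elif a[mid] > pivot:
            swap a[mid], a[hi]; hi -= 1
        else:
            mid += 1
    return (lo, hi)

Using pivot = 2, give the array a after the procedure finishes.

lo=0 mid=0 hi=6
2=2: mid=1
4>2: swap(1,6), hi=5 ⇒ 2 2 4 4 4 4 4
2=2: mid=2
4>2: swap(2,5), hi=4 ⇒ 2 2 4 4 4 4 4
4>2: swap(2,4), hi=3 ⇒ 2 2 4 4 4 4 4
4>2: swap(2,3), hi=2 ⇒ 2 2 4 4 4 4 4
4>2: swap(2,2), hi=1 ⇒ 2 2 4 4 4 4 4
done. lo=0 hi=1; a=2 2 4 4 4 4 4

2 2 4 4 4 4 4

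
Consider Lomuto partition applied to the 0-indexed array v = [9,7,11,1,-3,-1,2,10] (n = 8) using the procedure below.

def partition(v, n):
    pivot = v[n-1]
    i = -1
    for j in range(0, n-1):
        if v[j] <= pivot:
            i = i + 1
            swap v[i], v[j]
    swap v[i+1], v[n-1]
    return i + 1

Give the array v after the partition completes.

[9,7,1,-3,-1,2,10,11]

pivot=10, i=-1
j=0: 9≤10, i=0, swap(0,0) ⇒ [9,7,11,1,-3,-1,2,10]
j=1: 7≤10, i=1, swap(1,1) ⇒ [9,7,11,1,-3,-1,2,10]
j=2: 11>10, skip
j=3: 1≤10, i=2, swap(2,3) ⇒ [9,7,1,11,-3,-1,2,10]
j=4: -3≤10, i=3, swap(3,4) ⇒ [9,7,1,-3,11,-1,2,10]
j=5: -1≤10, i=4, swap(4,5) ⇒ [9,7,1,-3,-1,11,2,10]
j=6: 2≤10, i=5, swap(5,6) ⇒ [9,7,1,-3,-1,2,11,10]
swap(6,7) ⇒ [9,7,1,-3,-1,2,10,11]; return 6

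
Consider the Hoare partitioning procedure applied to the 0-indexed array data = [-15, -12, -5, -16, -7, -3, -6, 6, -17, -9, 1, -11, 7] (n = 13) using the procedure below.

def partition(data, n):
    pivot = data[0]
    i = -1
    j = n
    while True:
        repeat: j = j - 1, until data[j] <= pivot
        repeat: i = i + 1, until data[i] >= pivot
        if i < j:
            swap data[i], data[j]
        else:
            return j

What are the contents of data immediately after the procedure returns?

pivot=-15
j stops at 8 (-17), i stops at 0 (-15); swap ⇒ [-17, -12, -5, -16, -7, -3, -6, 6, -15, -9, 1, -11, 7]
j stops at 3 (-16), i stops at 1 (-12); swap ⇒ [-17, -16, -5, -12, -7, -3, -6, 6, -15, -9, 1, -11, 7]
j stops at 1, i stops at 2; i≥j ⇒ return 1. data=[-17, -16, -5, -12, -7, -3, -6, 6, -15, -9, 1, -11, 7]

[-17, -16, -5, -12, -7, -3, -6, 6, -15, -9, 1, -11, 7]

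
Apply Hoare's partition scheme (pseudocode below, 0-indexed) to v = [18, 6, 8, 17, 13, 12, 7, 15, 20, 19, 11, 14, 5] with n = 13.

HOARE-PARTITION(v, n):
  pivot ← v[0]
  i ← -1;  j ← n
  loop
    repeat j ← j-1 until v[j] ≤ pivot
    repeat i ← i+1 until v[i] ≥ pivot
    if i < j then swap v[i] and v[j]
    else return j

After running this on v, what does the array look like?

[5, 6, 8, 17, 13, 12, 7, 15, 14, 11, 19, 20, 18]

pivot = v[0] = 18; i = -1, j = 13
j→12 (v[12]=5≤18), i→0 (v[0]=18≥18); i<j, swap → [5, 6, 8, 17, 13, 12, 7, 15, 20, 19, 11, 14, 18]
j→11 (v[11]=14≤18), i→8 (v[8]=20≥18); i<j, swap → [5, 6, 8, 17, 13, 12, 7, 15, 14, 19, 11, 20, 18]
j→10 (v[10]=11≤18), i→9 (v[9]=19≥18); i<j, swap → [5, 6, 8, 17, 13, 12, 7, 15, 14, 11, 19, 20, 18]
j→9, i→10; i≥j, return j=9. v = [5, 6, 8, 17, 13, 12, 7, 15, 14, 11, 19, 20, 18]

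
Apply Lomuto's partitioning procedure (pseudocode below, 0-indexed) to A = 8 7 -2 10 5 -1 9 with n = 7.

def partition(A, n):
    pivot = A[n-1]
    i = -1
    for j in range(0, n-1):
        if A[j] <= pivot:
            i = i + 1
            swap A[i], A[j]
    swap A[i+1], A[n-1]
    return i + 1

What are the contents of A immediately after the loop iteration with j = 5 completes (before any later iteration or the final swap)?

pivot = A[6] = 9; i = -1
j=0: A[0]=8 ≤ 9 → i=0, swap A[0],A[0] (no change) → 8 7 -2 10 5 -1 9
j=1: A[1]=7 ≤ 9 → i=1, swap A[1],A[1] (no change) → 8 7 -2 10 5 -1 9
j=2: A[2]=-2 ≤ 9 → i=2, swap A[2],A[2] (no change) → 8 7 -2 10 5 -1 9
j=3: A[3]=10 > 9 → no swap
j=4: A[4]=5 ≤ 9 → i=3, swap A[3],A[4] → 8 7 -2 5 10 -1 9
j=5: A[5]=-1 ≤ 9 → i=4, swap A[4],A[5] → 8 7 -2 5 -1 10 9
(after j=5) A = 8 7 -2 5 -1 10 9

8 7 -2 5 -1 10 9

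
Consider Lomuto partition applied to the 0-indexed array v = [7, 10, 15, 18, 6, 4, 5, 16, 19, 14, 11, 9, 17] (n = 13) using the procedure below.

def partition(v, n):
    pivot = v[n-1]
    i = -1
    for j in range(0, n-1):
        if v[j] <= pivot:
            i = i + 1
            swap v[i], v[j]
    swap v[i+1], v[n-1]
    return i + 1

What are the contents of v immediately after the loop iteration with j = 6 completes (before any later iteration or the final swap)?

pivot=17, i=-1
j=0: 7≤17, i=0, swap(0,0) ⇒ [7, 10, 15, 18, 6, 4, 5, 16, 19, 14, 11, 9, 17]
j=1: 10≤17, i=1, swap(1,1) ⇒ [7, 10, 15, 18, 6, 4, 5, 16, 19, 14, 11, 9, 17]
j=2: 15≤17, i=2, swap(2,2) ⇒ [7, 10, 15, 18, 6, 4, 5, 16, 19, 14, 11, 9, 17]
j=3: 18>17, skip
j=4: 6≤17, i=3, swap(3,4) ⇒ [7, 10, 15, 6, 18, 4, 5, 16, 19, 14, 11, 9, 17]
j=5: 4≤17, i=4, swap(4,5) ⇒ [7, 10, 15, 6, 4, 18, 5, 16, 19, 14, 11, 9, 17]
j=6: 5≤17, i=5, swap(5,6) ⇒ [7, 10, 15, 6, 4, 5, 18, 16, 19, 14, 11, 9, 17]
(after j=6) v = [7, 10, 15, 6, 4, 5, 18, 16, 19, 14, 11, 9, 17]

[7, 10, 15, 6, 4, 5, 18, 16, 19, 14, 11, 9, 17]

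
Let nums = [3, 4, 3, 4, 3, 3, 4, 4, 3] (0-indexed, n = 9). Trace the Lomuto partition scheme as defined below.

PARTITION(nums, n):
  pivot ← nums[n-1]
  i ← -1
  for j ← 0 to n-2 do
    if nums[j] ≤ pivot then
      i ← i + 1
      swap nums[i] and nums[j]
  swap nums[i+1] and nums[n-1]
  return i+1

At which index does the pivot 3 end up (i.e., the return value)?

pivot = nums[8] = 3; i = -1
j=0: nums[0]=3 ≤ 3 → i=0, swap nums[0],nums[0] (no change) → [3, 4, 3, 4, 3, 3, 4, 4, 3]
j=1: nums[1]=4 > 3 → no swap
j=2: nums[2]=3 ≤ 3 → i=1, swap nums[1],nums[2] → [3, 3, 4, 4, 3, 3, 4, 4, 3]
j=3: nums[3]=4 > 3 → no swap
j=4: nums[4]=3 ≤ 3 → i=2, swap nums[2],nums[4] → [3, 3, 3, 4, 4, 3, 4, 4, 3]
j=5: nums[5]=3 ≤ 3 → i=3, swap nums[3],nums[5] → [3, 3, 3, 3, 4, 4, 4, 4, 3]
j=6: nums[6]=4 > 3 → no swap
j=7: nums[7]=4 > 3 → no swap
final swap nums[4],nums[8] → [3, 3, 3, 3, 3, 4, 4, 4, 4]; return 4

4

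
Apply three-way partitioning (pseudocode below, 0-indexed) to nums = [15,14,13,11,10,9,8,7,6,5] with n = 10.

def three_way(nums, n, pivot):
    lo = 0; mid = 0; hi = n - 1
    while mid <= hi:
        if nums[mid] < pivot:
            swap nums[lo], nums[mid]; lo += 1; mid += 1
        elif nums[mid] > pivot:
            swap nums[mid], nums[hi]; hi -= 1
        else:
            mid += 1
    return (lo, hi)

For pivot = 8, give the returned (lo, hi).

(3, 3)

pivot = 8; lo=0, mid=0, hi=9
nums[mid]=15>8: swap nums[0],nums[9]; hi=8 → [5,14,13,11,10,9,8,7,6,15]
nums[mid]=5<8: swap nums[0],nums[0]; lo=1,mid=1 → [5,14,13,11,10,9,8,7,6,15]
nums[mid]=14>8: swap nums[1],nums[8]; hi=7 → [5,6,13,11,10,9,8,7,14,15]
nums[mid]=6<8: swap nums[1],nums[1]; lo=2,mid=2 → [5,6,13,11,10,9,8,7,14,15]
nums[mid]=13>8: swap nums[2],nums[7]; hi=6 → [5,6,7,11,10,9,8,13,14,15]
nums[mid]=7<8: swap nums[2],nums[2]; lo=3,mid=3 → [5,6,7,11,10,9,8,13,14,15]
nums[mid]=11>8: swap nums[3],nums[6]; hi=5 → [5,6,7,8,10,9,11,13,14,15]
nums[mid]=8=8: mid=4
nums[mid]=10>8: swap nums[4],nums[5]; hi=4 → [5,6,7,8,9,10,11,13,14,15]
nums[mid]=9>8: swap nums[4],nums[4]; hi=3 → [5,6,7,8,9,10,11,13,14,15]
end: lo=3, hi=3; nums = [5,6,7,8,9,10,11,13,14,15]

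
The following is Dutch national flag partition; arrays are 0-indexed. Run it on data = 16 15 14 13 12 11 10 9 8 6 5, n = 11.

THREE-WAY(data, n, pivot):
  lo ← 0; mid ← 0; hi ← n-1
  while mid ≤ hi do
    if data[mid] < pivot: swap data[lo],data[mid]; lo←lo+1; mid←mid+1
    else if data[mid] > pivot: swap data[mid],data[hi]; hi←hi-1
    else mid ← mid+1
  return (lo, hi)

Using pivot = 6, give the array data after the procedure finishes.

lo=0 mid=0 hi=10
16>6: swap(0,10), hi=9 ⇒ 5 15 14 13 12 11 10 9 8 6 16
5<6: swap(0,0), lo=1 mid=1 ⇒ 5 15 14 13 12 11 10 9 8 6 16
15>6: swap(1,9), hi=8 ⇒ 5 6 14 13 12 11 10 9 8 15 16
6=6: mid=2
14>6: swap(2,8), hi=7 ⇒ 5 6 8 13 12 11 10 9 14 15 16
8>6: swap(2,7), hi=6 ⇒ 5 6 9 13 12 11 10 8 14 15 16
9>6: swap(2,6), hi=5 ⇒ 5 6 10 13 12 11 9 8 14 15 16
10>6: swap(2,5), hi=4 ⇒ 5 6 11 13 12 10 9 8 14 15 16
11>6: swap(2,4), hi=3 ⇒ 5 6 12 13 11 10 9 8 14 15 16
12>6: swap(2,3), hi=2 ⇒ 5 6 13 12 11 10 9 8 14 15 16
13>6: swap(2,2), hi=1 ⇒ 5 6 13 12 11 10 9 8 14 15 16
done. lo=1 hi=1; data=5 6 13 12 11 10 9 8 14 15 16

5 6 13 12 11 10 9 8 14 15 16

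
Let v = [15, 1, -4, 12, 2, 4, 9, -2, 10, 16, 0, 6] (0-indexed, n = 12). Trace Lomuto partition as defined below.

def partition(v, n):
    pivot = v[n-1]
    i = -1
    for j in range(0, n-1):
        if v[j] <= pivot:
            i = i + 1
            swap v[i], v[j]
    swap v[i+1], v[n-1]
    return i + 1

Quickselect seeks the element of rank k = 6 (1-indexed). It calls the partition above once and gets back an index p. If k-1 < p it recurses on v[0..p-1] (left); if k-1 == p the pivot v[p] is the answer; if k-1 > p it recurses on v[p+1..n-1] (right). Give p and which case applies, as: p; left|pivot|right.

6; left

pivot = v[11] = 6; i = -1
j=0: v[0]=15 > 6 → no swap
j=1: v[1]=1 ≤ 6 → i=0, swap v[0],v[1] → [1, 15, -4, 12, 2, 4, 9, -2, 10, 16, 0, 6]
j=2: v[2]=-4 ≤ 6 → i=1, swap v[1],v[2] → [1, -4, 15, 12, 2, 4, 9, -2, 10, 16, 0, 6]
j=3: v[3]=12 > 6 → no swap
j=4: v[4]=2 ≤ 6 → i=2, swap v[2],v[4] → [1, -4, 2, 12, 15, 4, 9, -2, 10, 16, 0, 6]
j=5: v[5]=4 ≤ 6 → i=3, swap v[3],v[5] → [1, -4, 2, 4, 15, 12, 9, -2, 10, 16, 0, 6]
j=6: v[6]=9 > 6 → no swap
j=7: v[7]=-2 ≤ 6 → i=4, swap v[4],v[7] → [1, -4, 2, 4, -2, 12, 9, 15, 10, 16, 0, 6]
j=8: v[8]=10 > 6 → no swap
j=9: v[9]=16 > 6 → no swap
j=10: v[10]=0 ≤ 6 → i=5, swap v[5],v[10] → [1, -4, 2, 4, -2, 0, 9, 15, 10, 16, 12, 6]
final swap v[6],v[11] → [1, -4, 2, 4, -2, 0, 6, 15, 10, 16, 12, 9]; return 6
p = 6; k-1 = 5 < 6 ⇒ left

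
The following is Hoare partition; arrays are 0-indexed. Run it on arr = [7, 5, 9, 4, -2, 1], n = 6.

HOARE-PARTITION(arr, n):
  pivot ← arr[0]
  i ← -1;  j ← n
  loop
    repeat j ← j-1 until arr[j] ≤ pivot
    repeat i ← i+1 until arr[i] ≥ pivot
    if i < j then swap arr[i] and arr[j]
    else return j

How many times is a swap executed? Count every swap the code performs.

pivot = arr[0] = 7; i = -1, j = 6
j→5 (arr[5]=1≤7), i→0 (arr[0]=7≥7); i<j, swap → [1, 5, 9, 4, -2, 7]
j→4 (arr[4]=-2≤7), i→2 (arr[2]=9≥7); i<j, swap → [1, 5, -2, 4, 9, 7]
j→3, i→4; i≥j, return j=3. arr = [1, 5, -2, 4, 9, 7]

2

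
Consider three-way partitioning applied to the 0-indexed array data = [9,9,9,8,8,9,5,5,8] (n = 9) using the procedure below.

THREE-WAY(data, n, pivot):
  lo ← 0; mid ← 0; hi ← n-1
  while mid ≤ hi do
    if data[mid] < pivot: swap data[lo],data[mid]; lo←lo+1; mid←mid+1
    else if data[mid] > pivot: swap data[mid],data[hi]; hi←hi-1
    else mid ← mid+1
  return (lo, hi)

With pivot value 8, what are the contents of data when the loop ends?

lo=0 mid=0 hi=8
9>8: swap(0,8), hi=7 ⇒ [8,9,9,8,8,9,5,5,9]
8=8: mid=1
9>8: swap(1,7), hi=6 ⇒ [8,5,9,8,8,9,5,9,9]
5<8: swap(0,1), lo=1 mid=2 ⇒ [5,8,9,8,8,9,5,9,9]
9>8: swap(2,6), hi=5 ⇒ [5,8,5,8,8,9,9,9,9]
5<8: swap(1,2), lo=2 mid=3 ⇒ [5,5,8,8,8,9,9,9,9]
8=8: mid=4
8=8: mid=5
9>8: swap(5,5), hi=4 ⇒ [5,5,8,8,8,9,9,9,9]
done. lo=2 hi=4; data=[5,5,8,8,8,9,9,9,9]

[5,5,8,8,8,9,9,9,9]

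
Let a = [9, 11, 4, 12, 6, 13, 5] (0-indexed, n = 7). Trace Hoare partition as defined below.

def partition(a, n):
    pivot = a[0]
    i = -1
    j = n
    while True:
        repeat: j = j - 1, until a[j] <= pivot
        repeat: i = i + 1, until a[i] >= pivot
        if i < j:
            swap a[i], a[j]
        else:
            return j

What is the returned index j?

2

pivot = a[0] = 9; i = -1, j = 7
j→6 (a[6]=5≤9), i→0 (a[0]=9≥9); i<j, swap → [5, 11, 4, 12, 6, 13, 9]
j→4 (a[4]=6≤9), i→1 (a[1]=11≥9); i<j, swap → [5, 6, 4, 12, 11, 13, 9]
j→2, i→3; i≥j, return j=2. a = [5, 6, 4, 12, 11, 13, 9]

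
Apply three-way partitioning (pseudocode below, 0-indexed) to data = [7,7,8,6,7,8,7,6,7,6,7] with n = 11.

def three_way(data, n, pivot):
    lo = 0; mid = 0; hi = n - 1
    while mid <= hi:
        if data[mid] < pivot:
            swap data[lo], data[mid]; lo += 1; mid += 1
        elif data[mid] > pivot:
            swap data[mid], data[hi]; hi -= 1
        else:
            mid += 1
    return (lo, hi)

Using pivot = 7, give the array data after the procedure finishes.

pivot = 7; lo=0, mid=0, hi=10
data[mid]=7=7: mid=1
data[mid]=7=7: mid=2
data[mid]=8>7: swap data[2],data[10]; hi=9 → [7,7,7,6,7,8,7,6,7,6,8]
data[mid]=7=7: mid=3
data[mid]=6<7: swap data[0],data[3]; lo=1,mid=4 → [6,7,7,7,7,8,7,6,7,6,8]
data[mid]=7=7: mid=5
data[mid]=8>7: swap data[5],data[9]; hi=8 → [6,7,7,7,7,6,7,6,7,8,8]
data[mid]=6<7: swap data[1],data[5]; lo=2,mid=6 → [6,6,7,7,7,7,7,6,7,8,8]
data[mid]=7=7: mid=7
data[mid]=6<7: swap data[2],data[7]; lo=3,mid=8 → [6,6,6,7,7,7,7,7,7,8,8]
data[mid]=7=7: mid=9
end: lo=3, hi=8; data = [6,6,6,7,7,7,7,7,7,8,8]

[6,6,6,7,7,7,7,7,7,8,8]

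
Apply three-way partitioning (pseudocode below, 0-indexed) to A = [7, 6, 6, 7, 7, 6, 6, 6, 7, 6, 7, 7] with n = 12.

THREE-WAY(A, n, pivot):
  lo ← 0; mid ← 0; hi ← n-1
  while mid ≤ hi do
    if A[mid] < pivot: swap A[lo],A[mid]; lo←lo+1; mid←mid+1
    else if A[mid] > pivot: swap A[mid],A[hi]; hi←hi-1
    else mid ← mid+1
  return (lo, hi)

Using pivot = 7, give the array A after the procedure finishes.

[6, 6, 6, 6, 6, 6, 7, 7, 7, 7, 7, 7]

lo=0 mid=0 hi=11
7=7: mid=1
6<7: swap(0,1), lo=1 mid=2 ⇒ [6, 7, 6, 7, 7, 6, 6, 6, 7, 6, 7, 7]
6<7: swap(1,2), lo=2 mid=3 ⇒ [6, 6, 7, 7, 7, 6, 6, 6, 7, 6, 7, 7]
7=7: mid=4
7=7: mid=5
6<7: swap(2,5), lo=3 mid=6 ⇒ [6, 6, 6, 7, 7, 7, 6, 6, 7, 6, 7, 7]
6<7: swap(3,6), lo=4 mid=7 ⇒ [6, 6, 6, 6, 7, 7, 7, 6, 7, 6, 7, 7]
6<7: swap(4,7), lo=5 mid=8 ⇒ [6, 6, 6, 6, 6, 7, 7, 7, 7, 6, 7, 7]
7=7: mid=9
6<7: swap(5,9), lo=6 mid=10 ⇒ [6, 6, 6, 6, 6, 6, 7, 7, 7, 7, 7, 7]
7=7: mid=11
7=7: mid=12
done. lo=6 hi=11; A=[6, 6, 6, 6, 6, 6, 7, 7, 7, 7, 7, 7]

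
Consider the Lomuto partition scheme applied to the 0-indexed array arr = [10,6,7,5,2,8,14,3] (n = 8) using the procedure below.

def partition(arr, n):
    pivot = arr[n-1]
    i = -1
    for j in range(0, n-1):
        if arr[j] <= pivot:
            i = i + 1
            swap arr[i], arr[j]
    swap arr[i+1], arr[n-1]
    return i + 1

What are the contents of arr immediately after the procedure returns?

[2,3,7,5,10,8,14,6]

pivot = arr[7] = 3; i = -1
j=0: arr[0]=10 > 3 → no swap
j=1: arr[1]=6 > 3 → no swap
j=2: arr[2]=7 > 3 → no swap
j=3: arr[3]=5 > 3 → no swap
j=4: arr[4]=2 ≤ 3 → i=0, swap arr[0],arr[4] → [2,6,7,5,10,8,14,3]
j=5: arr[5]=8 > 3 → no swap
j=6: arr[6]=14 > 3 → no swap
final swap arr[1],arr[7] → [2,3,7,5,10,8,14,6]; return 1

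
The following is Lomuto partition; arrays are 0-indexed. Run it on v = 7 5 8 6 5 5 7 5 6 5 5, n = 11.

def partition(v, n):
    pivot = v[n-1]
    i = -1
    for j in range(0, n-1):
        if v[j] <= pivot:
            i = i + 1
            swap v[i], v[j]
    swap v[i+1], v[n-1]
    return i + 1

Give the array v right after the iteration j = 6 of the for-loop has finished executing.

5 5 5 6 7 8 7 5 6 5 5

pivot=5, i=-1
j=0: 7>5, skip
j=1: 5≤5, i=0, swap(0,1) ⇒ 5 7 8 6 5 5 7 5 6 5 5
j=2: 8>5, skip
j=3: 6>5, skip
j=4: 5≤5, i=1, swap(1,4) ⇒ 5 5 8 6 7 5 7 5 6 5 5
j=5: 5≤5, i=2, swap(2,5) ⇒ 5 5 5 6 7 8 7 5 6 5 5
j=6: 7>5, skip
(after j=6) v = 5 5 5 6 7 8 7 5 6 5 5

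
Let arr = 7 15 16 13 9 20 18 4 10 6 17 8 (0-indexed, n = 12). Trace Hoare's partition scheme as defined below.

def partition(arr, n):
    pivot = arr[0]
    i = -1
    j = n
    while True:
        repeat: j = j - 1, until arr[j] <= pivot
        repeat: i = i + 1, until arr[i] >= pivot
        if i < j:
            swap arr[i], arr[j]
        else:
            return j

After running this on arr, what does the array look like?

pivot=7
j stops at 9 (6), i stops at 0 (7); swap ⇒ 6 15 16 13 9 20 18 4 10 7 17 8
j stops at 7 (4), i stops at 1 (15); swap ⇒ 6 4 16 13 9 20 18 15 10 7 17 8
j stops at 1, i stops at 2; i≥j ⇒ return 1. arr=6 4 16 13 9 20 18 15 10 7 17 8

6 4 16 13 9 20 18 15 10 7 17 8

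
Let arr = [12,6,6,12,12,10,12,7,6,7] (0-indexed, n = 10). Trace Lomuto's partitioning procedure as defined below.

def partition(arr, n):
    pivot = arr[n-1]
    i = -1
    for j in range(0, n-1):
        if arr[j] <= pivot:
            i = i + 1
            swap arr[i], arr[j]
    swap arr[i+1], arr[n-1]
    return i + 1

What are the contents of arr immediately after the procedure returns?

[6,6,7,6,7,10,12,12,12,12]

pivot = arr[9] = 7; i = -1
j=0: arr[0]=12 > 7 → no swap
j=1: arr[1]=6 ≤ 7 → i=0, swap arr[0],arr[1] → [6,12,6,12,12,10,12,7,6,7]
j=2: arr[2]=6 ≤ 7 → i=1, swap arr[1],arr[2] → [6,6,12,12,12,10,12,7,6,7]
j=3: arr[3]=12 > 7 → no swap
j=4: arr[4]=12 > 7 → no swap
j=5: arr[5]=10 > 7 → no swap
j=6: arr[6]=12 > 7 → no swap
j=7: arr[7]=7 ≤ 7 → i=2, swap arr[2],arr[7] → [6,6,7,12,12,10,12,12,6,7]
j=8: arr[8]=6 ≤ 7 → i=3, swap arr[3],arr[8] → [6,6,7,6,12,10,12,12,12,7]
final swap arr[4],arr[9] → [6,6,7,6,7,10,12,12,12,12]; return 4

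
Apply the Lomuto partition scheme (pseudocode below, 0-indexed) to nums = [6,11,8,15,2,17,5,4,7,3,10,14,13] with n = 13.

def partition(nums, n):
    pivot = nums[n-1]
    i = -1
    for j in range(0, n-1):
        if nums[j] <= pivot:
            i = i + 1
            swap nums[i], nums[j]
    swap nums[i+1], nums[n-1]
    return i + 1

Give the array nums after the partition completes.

pivot = nums[12] = 13; i = -1
j=0: nums[0]=6 ≤ 13 → i=0, swap nums[0],nums[0] (no change) → [6,11,8,15,2,17,5,4,7,3,10,14,13]
j=1: nums[1]=11 ≤ 13 → i=1, swap nums[1],nums[1] (no change) → [6,11,8,15,2,17,5,4,7,3,10,14,13]
j=2: nums[2]=8 ≤ 13 → i=2, swap nums[2],nums[2] (no change) → [6,11,8,15,2,17,5,4,7,3,10,14,13]
j=3: nums[3]=15 > 13 → no swap
j=4: nums[4]=2 ≤ 13 → i=3, swap nums[3],nums[4] → [6,11,8,2,15,17,5,4,7,3,10,14,13]
j=5: nums[5]=17 > 13 → no swap
j=6: nums[6]=5 ≤ 13 → i=4, swap nums[4],nums[6] → [6,11,8,2,5,17,15,4,7,3,10,14,13]
j=7: nums[7]=4 ≤ 13 → i=5, swap nums[5],nums[7] → [6,11,8,2,5,4,15,17,7,3,10,14,13]
j=8: nums[8]=7 ≤ 13 → i=6, swap nums[6],nums[8] → [6,11,8,2,5,4,7,17,15,3,10,14,13]
j=9: nums[9]=3 ≤ 13 → i=7, swap nums[7],nums[9] → [6,11,8,2,5,4,7,3,15,17,10,14,13]
j=10: nums[10]=10 ≤ 13 → i=8, swap nums[8],nums[10] → [6,11,8,2,5,4,7,3,10,17,15,14,13]
j=11: nums[11]=14 > 13 → no swap
final swap nums[9],nums[12] → [6,11,8,2,5,4,7,3,10,13,15,14,17]; return 9

[6,11,8,2,5,4,7,3,10,13,15,14,17]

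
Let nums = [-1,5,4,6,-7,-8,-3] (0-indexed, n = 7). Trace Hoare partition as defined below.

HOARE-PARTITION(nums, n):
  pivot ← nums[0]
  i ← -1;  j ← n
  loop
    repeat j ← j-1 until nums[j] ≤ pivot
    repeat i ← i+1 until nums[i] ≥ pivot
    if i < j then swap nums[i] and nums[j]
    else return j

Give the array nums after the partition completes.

pivot = nums[0] = -1; i = -1, j = 7
j→6 (nums[6]=-3≤-1), i→0 (nums[0]=-1≥-1); i<j, swap → [-3,5,4,6,-7,-8,-1]
j→5 (nums[5]=-8≤-1), i→1 (nums[1]=5≥-1); i<j, swap → [-3,-8,4,6,-7,5,-1]
j→4 (nums[4]=-7≤-1), i→2 (nums[2]=4≥-1); i<j, swap → [-3,-8,-7,6,4,5,-1]
j→2, i→3; i≥j, return j=2. nums = [-3,-8,-7,6,4,5,-1]

[-3,-8,-7,6,4,5,-1]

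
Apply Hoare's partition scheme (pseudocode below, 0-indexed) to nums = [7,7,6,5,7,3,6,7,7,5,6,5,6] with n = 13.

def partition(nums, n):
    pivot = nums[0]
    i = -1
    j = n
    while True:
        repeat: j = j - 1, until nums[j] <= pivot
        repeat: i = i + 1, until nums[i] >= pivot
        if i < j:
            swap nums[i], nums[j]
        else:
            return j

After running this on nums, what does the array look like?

[6,5,6,5,6,3,6,5,7,7,7,7,7]

pivot = nums[0] = 7; i = -1, j = 13
j→12 (nums[12]=6≤7), i→0 (nums[0]=7≥7); i<j, swap → [6,7,6,5,7,3,6,7,7,5,6,5,7]
j→11 (nums[11]=5≤7), i→1 (nums[1]=7≥7); i<j, swap → [6,5,6,5,7,3,6,7,7,5,6,7,7]
j→10 (nums[10]=6≤7), i→4 (nums[4]=7≥7); i<j, swap → [6,5,6,5,6,3,6,7,7,5,7,7,7]
j→9 (nums[9]=5≤7), i→7 (nums[7]=7≥7); i<j, swap → [6,5,6,5,6,3,6,5,7,7,7,7,7]
j→8, i→8; i≥j, return j=8. nums = [6,5,6,5,6,3,6,5,7,7,7,7,7]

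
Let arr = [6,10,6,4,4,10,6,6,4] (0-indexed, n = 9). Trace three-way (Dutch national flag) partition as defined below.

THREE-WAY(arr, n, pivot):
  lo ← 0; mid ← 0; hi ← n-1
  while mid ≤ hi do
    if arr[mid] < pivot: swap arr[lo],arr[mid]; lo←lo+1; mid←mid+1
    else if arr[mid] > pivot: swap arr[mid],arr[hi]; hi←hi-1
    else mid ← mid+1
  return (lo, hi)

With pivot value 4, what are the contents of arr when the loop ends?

[4,4,4,6,10,6,6,10,6]

lo=0 mid=0 hi=8
6>4: swap(0,8), hi=7 ⇒ [4,10,6,4,4,10,6,6,6]
4=4: mid=1
10>4: swap(1,7), hi=6 ⇒ [4,6,6,4,4,10,6,10,6]
6>4: swap(1,6), hi=5 ⇒ [4,6,6,4,4,10,6,10,6]
6>4: swap(1,5), hi=4 ⇒ [4,10,6,4,4,6,6,10,6]
10>4: swap(1,4), hi=3 ⇒ [4,4,6,4,10,6,6,10,6]
4=4: mid=2
6>4: swap(2,3), hi=2 ⇒ [4,4,4,6,10,6,6,10,6]
4=4: mid=3
done. lo=0 hi=2; arr=[4,4,4,6,10,6,6,10,6]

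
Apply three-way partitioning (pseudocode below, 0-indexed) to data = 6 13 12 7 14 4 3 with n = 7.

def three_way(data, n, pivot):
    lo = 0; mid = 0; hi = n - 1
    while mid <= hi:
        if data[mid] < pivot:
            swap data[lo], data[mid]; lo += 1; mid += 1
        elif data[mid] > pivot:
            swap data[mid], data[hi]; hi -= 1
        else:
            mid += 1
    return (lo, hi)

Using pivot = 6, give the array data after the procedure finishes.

3 4 6 14 7 12 13

lo=0 mid=0 hi=6
6=6: mid=1
13>6: swap(1,6), hi=5 ⇒ 6 3 12 7 14 4 13
3<6: swap(0,1), lo=1 mid=2 ⇒ 3 6 12 7 14 4 13
12>6: swap(2,5), hi=4 ⇒ 3 6 4 7 14 12 13
4<6: swap(1,2), lo=2 mid=3 ⇒ 3 4 6 7 14 12 13
7>6: swap(3,4), hi=3 ⇒ 3 4 6 14 7 12 13
14>6: swap(3,3), hi=2 ⇒ 3 4 6 14 7 12 13
done. lo=2 hi=2; data=3 4 6 14 7 12 13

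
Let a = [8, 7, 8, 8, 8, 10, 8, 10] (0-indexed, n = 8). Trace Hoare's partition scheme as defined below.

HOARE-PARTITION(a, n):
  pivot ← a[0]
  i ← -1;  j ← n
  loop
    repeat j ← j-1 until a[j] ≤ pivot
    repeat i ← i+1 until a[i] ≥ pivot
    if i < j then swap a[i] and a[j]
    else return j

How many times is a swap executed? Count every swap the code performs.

2

pivot = a[0] = 8; i = -1, j = 8
j→6 (a[6]=8≤8), i→0 (a[0]=8≥8); i<j, swap → [8, 7, 8, 8, 8, 10, 8, 10]
j→4 (a[4]=8≤8), i→2 (a[2]=8≥8); i<j, swap → [8, 7, 8, 8, 8, 10, 8, 10]
j→3, i→3; i≥j, return j=3. a = [8, 7, 8, 8, 8, 10, 8, 10]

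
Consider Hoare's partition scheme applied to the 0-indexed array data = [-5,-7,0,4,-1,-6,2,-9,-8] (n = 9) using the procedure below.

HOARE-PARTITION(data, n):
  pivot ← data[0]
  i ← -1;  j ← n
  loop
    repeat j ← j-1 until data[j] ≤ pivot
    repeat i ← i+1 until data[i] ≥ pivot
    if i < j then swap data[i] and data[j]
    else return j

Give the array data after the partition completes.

[-8,-7,-9,-6,-1,4,2,0,-5]

pivot=-5
j stops at 8 (-8), i stops at 0 (-5); swap ⇒ [-8,-7,0,4,-1,-6,2,-9,-5]
j stops at 7 (-9), i stops at 2 (0); swap ⇒ [-8,-7,-9,4,-1,-6,2,0,-5]
j stops at 5 (-6), i stops at 3 (4); swap ⇒ [-8,-7,-9,-6,-1,4,2,0,-5]
j stops at 3, i stops at 4; i≥j ⇒ return 3. data=[-8,-7,-9,-6,-1,4,2,0,-5]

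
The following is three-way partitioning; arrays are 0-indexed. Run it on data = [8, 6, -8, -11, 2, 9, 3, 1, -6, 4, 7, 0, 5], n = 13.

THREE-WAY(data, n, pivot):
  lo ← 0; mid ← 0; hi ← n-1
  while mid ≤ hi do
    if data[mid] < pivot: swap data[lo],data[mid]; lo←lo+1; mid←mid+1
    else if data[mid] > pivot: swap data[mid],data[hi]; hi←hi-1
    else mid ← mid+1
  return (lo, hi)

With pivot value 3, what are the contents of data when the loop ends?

[0, -6, -8, -11, 2, 1, 3, 9, 4, 7, 6, 5, 8]

pivot = 3; lo=0, mid=0, hi=12
data[mid]=8>3: swap data[0],data[12]; hi=11 → [5, 6, -8, -11, 2, 9, 3, 1, -6, 4, 7, 0, 8]
data[mid]=5>3: swap data[0],data[11]; hi=10 → [0, 6, -8, -11, 2, 9, 3, 1, -6, 4, 7, 5, 8]
data[mid]=0<3: swap data[0],data[0]; lo=1,mid=1 → [0, 6, -8, -11, 2, 9, 3, 1, -6, 4, 7, 5, 8]
data[mid]=6>3: swap data[1],data[10]; hi=9 → [0, 7, -8, -11, 2, 9, 3, 1, -6, 4, 6, 5, 8]
data[mid]=7>3: swap data[1],data[9]; hi=8 → [0, 4, -8, -11, 2, 9, 3, 1, -6, 7, 6, 5, 8]
data[mid]=4>3: swap data[1],data[8]; hi=7 → [0, -6, -8, -11, 2, 9, 3, 1, 4, 7, 6, 5, 8]
data[mid]=-6<3: swap data[1],data[1]; lo=2,mid=2 → [0, -6, -8, -11, 2, 9, 3, 1, 4, 7, 6, 5, 8]
data[mid]=-8<3: swap data[2],data[2]; lo=3,mid=3 → [0, -6, -8, -11, 2, 9, 3, 1, 4, 7, 6, 5, 8]
data[mid]=-11<3: swap data[3],data[3]; lo=4,mid=4 → [0, -6, -8, -11, 2, 9, 3, 1, 4, 7, 6, 5, 8]
data[mid]=2<3: swap data[4],data[4]; lo=5,mid=5 → [0, -6, -8, -11, 2, 9, 3, 1, 4, 7, 6, 5, 8]
data[mid]=9>3: swap data[5],data[7]; hi=6 → [0, -6, -8, -11, 2, 1, 3, 9, 4, 7, 6, 5, 8]
data[mid]=1<3: swap data[5],data[5]; lo=6,mid=6 → [0, -6, -8, -11, 2, 1, 3, 9, 4, 7, 6, 5, 8]
data[mid]=3=3: mid=7
end: lo=6, hi=6; data = [0, -6, -8, -11, 2, 1, 3, 9, 4, 7, 6, 5, 8]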